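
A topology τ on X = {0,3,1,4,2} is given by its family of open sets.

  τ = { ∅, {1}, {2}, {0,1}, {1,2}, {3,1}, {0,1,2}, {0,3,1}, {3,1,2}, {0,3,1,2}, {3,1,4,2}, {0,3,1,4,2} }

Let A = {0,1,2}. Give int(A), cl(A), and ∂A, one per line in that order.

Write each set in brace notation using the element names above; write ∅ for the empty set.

interior: largest open inside A is {0,1,2} (from ∅, {2}, {1}, {1,2}, {0,1}, {0,1,2})
cl via duality: int({3,4}) = ∅, so X∖∅ = {0,3,1,4,2}
cl∖int = {3,4}

int(A) = {0,1,2}
cl(A)  = {0,3,1,4,2}
∂A     = {3,4}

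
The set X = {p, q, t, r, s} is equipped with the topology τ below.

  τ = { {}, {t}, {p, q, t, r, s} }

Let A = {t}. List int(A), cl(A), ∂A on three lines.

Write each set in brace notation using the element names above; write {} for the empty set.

opens ⊆ A: {}, {t}; union → int = {t}
complement {p, q, r, s}; its interior {}; cl(A) = X∖{} = {p, q, t, r, s}
boundary = {p, q, t, r, s} ∖ {t} = {p, q, r, s}

int(A) = {t}
cl(A)  = {p, q, t, r, s}
∂A     = {p, q, r, s}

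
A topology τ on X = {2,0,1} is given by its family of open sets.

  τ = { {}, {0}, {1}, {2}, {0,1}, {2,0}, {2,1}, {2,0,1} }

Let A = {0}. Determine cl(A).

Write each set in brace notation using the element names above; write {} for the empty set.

X∖A={2,1}, int(X∖A)={2,1}, hence cl(A)={0}

{0}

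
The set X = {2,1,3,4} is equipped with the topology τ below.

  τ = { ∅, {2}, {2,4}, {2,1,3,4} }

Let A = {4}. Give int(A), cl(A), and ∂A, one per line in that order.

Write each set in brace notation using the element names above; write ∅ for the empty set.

open subsets of A: ∅; so int(A) = ∅
closure: X∖int(X∖A) = X∖{2} = {1,3,4}
∂A = {1,3,4} minus ∅ = {1,3,4}

int(A) = ∅
cl(A)  = {1,3,4}
∂A     = {1,3,4}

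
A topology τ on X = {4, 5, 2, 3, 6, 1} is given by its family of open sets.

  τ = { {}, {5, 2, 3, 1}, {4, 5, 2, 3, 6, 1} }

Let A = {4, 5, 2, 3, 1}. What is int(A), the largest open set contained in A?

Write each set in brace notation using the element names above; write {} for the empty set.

{5, 2, 3, 1}

opens ⊆ A: {}, {5, 2, 3, 1}; union → int = {5, 2, 3, 1}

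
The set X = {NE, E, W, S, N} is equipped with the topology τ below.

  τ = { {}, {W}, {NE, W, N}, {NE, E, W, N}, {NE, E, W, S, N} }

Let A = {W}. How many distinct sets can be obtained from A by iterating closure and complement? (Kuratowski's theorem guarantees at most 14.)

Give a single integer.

4

X∖A={NE, E, S, N}, int(X∖A)={}, hence cl(A)={NE, E, W, S, N}
Orbit (k=closure, c=complement):
  1. A     = {W}
  2. kA    = {NE, E, W, S, N}
  3. cA    = {NE, E, S, N}
  4. ckA   = {}
(closed under both — stop)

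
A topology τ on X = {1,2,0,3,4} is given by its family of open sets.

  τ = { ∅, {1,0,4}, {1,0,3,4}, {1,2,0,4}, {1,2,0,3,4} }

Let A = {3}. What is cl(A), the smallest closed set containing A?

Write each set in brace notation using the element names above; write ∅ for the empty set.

closure: X∖int(X∖A) = X∖{1,2,0,4} = {3}

{3}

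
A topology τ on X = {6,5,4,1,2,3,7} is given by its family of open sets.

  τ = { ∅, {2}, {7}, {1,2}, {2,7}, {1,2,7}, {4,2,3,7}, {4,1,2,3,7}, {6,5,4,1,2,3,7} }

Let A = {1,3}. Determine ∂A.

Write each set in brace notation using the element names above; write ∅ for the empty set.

{6,5,4,1,3}

open subsets of A: ∅; so int(A) = ∅
closure: X∖int(X∖A) = X∖{2,7} = {6,5,4,1,3}
∂A = {6,5,4,1,3} minus ∅ = {6,5,4,1,3}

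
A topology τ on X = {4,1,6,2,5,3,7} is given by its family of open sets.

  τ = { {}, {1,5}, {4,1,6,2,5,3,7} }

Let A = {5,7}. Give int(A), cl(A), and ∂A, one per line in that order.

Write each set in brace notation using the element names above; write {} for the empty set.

open subsets of A: {}; so int(A) = {}
closure: X∖int(X∖A) = X∖{} = {4,1,6,2,5,3,7}
∂A = {4,1,6,2,5,3,7} minus {} = {4,1,6,2,5,3,7}

int(A) = {}
cl(A)  = {4,1,6,2,5,3,7}
∂A     = {4,1,6,2,5,3,7}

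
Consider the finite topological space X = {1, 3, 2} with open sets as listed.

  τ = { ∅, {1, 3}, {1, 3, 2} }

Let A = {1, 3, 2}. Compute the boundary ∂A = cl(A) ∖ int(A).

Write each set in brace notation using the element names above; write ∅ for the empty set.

∅

U open, U⊆A: ∅, {1, 3}, {1, 3, 2}. int(A) = ⋃ = {1, 3, 2}
X∖A=∅, int(X∖A)=∅, hence cl(A)={1, 3, 2}
∂A: remove int from cl → ∅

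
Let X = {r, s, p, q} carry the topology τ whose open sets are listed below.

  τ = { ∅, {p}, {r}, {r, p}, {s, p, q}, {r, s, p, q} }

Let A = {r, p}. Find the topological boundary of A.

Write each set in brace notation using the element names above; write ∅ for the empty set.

{s, q}

interior: largest open inside A is {r, p} (from ∅, {r}, {p}, {r, p})
cl via duality: int({s, q}) = ∅, so X∖∅ = {r, s, p, q}
cl∖int = {s, q}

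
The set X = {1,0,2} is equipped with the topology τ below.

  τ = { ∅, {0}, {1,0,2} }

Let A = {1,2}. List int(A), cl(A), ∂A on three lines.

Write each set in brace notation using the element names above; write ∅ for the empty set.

interior: largest open inside A is ∅ (from ∅)
cl via duality: int({0}) = {0}, so X∖{0} = {1,2}
cl∖int = {1,2}

int(A) = ∅
cl(A)  = {1,2}
∂A     = {1,2}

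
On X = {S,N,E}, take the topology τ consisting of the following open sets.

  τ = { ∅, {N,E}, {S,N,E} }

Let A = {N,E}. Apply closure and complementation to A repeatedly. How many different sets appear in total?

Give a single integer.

4

cl via duality: int({S}) = ∅, so X∖∅ = {S,N,E}
Write k for closure, c for complement:
  1. A     = {N,E}
  2. kA    = {S,N,E}
  3. cA    = {S}
  4. ckA   = ∅
applying k or c yields no new set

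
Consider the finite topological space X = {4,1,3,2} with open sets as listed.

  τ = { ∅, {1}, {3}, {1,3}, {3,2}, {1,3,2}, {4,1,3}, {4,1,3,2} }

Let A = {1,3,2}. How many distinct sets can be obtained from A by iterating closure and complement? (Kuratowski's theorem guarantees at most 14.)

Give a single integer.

closure: X∖int(X∖A) = X∖∅ = {4,1,3,2}
Let k=closure and c=complement:
  1. A     = {1,3,2}
  2. kA    = {4,1,3,2}
  3. cA    = {4}
  4. ckA   = ∅
— saturated at 4

4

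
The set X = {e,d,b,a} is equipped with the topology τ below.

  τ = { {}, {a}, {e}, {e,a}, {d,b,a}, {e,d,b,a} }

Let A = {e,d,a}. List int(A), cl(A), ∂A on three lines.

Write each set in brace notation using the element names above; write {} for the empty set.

int(A) = {e,a}
cl(A)  = {e,d,b,a}
∂A     = {d,b}

opens ⊆ A: {}, {e}, {a}, {e,a}; union → int = {e,a}
complement {b}; its interior {}; cl(A) = X∖{} = {e,d,b,a}
boundary = {e,d,b,a} ∖ {e,a} = {d,b}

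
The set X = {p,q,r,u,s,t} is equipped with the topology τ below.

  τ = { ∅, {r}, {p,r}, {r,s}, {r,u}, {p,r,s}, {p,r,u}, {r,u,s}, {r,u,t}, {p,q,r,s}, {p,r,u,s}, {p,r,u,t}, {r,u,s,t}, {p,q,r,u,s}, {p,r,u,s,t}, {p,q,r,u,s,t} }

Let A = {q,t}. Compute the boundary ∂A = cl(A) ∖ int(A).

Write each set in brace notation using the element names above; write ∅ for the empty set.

{q,t}

opens ⊆ A: ∅; union → int = ∅
complement {p,r,u,s}; its interior {p,r,u,s}; cl(A) = X∖{p,r,u,s} = {q,t}
boundary = {q,t} ∖ ∅ = {q,t}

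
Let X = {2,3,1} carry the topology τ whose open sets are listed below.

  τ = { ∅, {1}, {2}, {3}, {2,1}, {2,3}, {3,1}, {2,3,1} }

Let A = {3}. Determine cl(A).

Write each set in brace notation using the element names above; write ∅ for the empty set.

{3}

closure: X∖int(X∖A) = X∖{2,1} = {3}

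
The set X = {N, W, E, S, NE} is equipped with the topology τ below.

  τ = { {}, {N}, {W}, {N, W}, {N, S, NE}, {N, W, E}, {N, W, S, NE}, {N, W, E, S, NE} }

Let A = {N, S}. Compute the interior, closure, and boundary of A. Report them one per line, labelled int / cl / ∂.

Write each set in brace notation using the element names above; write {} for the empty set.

int(A) = {N}
cl(A)  = {N, E, S, NE}
∂A     = {E, S, NE}

opens ⊆ A: {}, {N}; union → int = {N}
complement {W, E, NE}; its interior {W}; cl(A) = X∖{W} = {N, E, S, NE}
boundary = {N, E, S, NE} ∖ {N} = {E, S, NE}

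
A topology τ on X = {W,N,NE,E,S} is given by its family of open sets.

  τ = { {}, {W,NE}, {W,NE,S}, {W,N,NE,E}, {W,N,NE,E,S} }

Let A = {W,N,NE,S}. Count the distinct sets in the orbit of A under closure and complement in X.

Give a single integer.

cl via duality: int({E}) = {}, so X∖{} = {W,N,NE,E,S}
Write k for closure, c for complement:
  1. A     = {W,N,NE,S}
  2. kA    = {W,N,NE,E,S}
  3. cA    = {E}
  4. ckA   = {}
  5. kcA   = {N,E}
  6. ckcA  = {W,NE,S}
applying k or c yields no new set

6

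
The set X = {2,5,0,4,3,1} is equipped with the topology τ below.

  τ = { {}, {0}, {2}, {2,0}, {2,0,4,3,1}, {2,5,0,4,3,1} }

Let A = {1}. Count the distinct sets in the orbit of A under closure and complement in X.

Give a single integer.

6

complement {2,5,0,4,3}; its interior {2,0}; cl(A) = X∖{2,0} = {5,4,3,1}
With k = closure, c = complement:
  1. A     = {1}
  2. kA    = {5,4,3,1}
  3. cA    = {2,5,0,4,3}
  4. ckA   = {2,0}
  5. kcA   = {2,5,0,4,3,1}
  6. ckcA  = {}
k, c of each give nothing new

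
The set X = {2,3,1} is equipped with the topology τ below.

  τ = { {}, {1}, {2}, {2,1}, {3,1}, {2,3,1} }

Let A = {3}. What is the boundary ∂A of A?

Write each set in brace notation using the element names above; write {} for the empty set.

interior: largest open inside A is {} (from {})
cl via duality: int({2,1}) = {2,1}, so X∖{2,1} = {3}
cl∖int = {3}

{3}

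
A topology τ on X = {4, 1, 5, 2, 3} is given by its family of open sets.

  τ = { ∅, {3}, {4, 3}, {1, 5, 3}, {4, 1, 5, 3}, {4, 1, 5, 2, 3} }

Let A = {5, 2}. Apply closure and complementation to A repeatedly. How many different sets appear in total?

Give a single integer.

cl via duality: int({4, 1, 3}) = {4, 3}, so X∖{4, 3} = {1, 5, 2}
Write k for closure, c for complement:
  1. A     = {5, 2}
  2. kA    = {1, 5, 2}
  3. cA    = {4, 1, 3}
  4. ckA   = {4, 3}
  5. kcA   = {4, 1, 5, 2, 3}
  6. ckcA  = ∅
applying k or c yields no new set

6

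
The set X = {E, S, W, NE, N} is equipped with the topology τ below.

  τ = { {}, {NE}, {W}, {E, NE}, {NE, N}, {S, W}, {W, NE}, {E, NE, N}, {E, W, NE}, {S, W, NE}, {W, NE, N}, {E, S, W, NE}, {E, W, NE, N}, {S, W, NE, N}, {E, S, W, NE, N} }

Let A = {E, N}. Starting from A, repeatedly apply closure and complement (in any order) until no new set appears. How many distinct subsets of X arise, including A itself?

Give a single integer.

complement {S, W, NE}; its interior {S, W, NE}; cl(A) = X∖{S, W, NE} = {E, N}
With k = closure, c = complement:
  1. A     = {E, N}
  2. cA    = {S, W, NE}
  3. kcA   = {E, S, W, NE, N}
  4. ckcA  = {}
k, c of each give nothing new

4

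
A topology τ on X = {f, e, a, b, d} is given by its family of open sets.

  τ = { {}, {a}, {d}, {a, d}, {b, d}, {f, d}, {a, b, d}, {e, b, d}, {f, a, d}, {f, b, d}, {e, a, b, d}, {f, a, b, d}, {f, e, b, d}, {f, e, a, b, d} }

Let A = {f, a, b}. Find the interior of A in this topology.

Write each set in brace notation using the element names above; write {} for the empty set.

{a}

interior: largest open inside A is {a} (from {}, {a})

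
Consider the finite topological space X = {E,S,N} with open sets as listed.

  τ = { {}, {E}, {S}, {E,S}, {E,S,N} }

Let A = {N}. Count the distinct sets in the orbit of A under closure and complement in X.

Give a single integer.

cl via duality: int({E,S}) = {E,S}, so X∖{E,S} = {N}
Write k for closure, c for complement:
  1. A     = {N}
  2. cA    = {E,S}
  3. kcA   = {E,S,N}
  4. ckcA  = {}
applying k or c yields no new set

4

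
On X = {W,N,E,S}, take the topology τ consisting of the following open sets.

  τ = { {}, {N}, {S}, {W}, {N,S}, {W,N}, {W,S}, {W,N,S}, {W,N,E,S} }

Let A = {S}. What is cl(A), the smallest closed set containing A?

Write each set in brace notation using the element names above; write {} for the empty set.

{E,S}

complement {W,N,E}; its interior {W,N}; cl(A) = X∖{W,N} = {E,S}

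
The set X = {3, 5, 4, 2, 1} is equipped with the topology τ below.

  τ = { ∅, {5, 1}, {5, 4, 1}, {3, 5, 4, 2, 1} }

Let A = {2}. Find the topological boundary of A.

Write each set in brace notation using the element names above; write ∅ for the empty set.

{3, 2}

U open, U⊆A: ∅. int(A) = ⋃ = ∅
X∖A={3, 5, 4, 1}, int(X∖A)={5, 4, 1}, hence cl(A)={3, 2}
∂A: remove int from cl → {3, 2}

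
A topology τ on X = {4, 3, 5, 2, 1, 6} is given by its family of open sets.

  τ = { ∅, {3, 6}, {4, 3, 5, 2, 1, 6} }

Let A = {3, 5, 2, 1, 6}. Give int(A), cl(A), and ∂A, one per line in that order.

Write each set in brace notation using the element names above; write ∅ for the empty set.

int(A) = {3, 6}
cl(A)  = {4, 3, 5, 2, 1, 6}
∂A     = {4, 5, 2, 1}

opens ⊆ A: ∅, {3, 6}; union → int = {3, 6}
complement {4}; its interior ∅; cl(A) = X∖∅ = {4, 3, 5, 2, 1, 6}
boundary = {4, 3, 5, 2, 1, 6} ∖ {3, 6} = {4, 5, 2, 1}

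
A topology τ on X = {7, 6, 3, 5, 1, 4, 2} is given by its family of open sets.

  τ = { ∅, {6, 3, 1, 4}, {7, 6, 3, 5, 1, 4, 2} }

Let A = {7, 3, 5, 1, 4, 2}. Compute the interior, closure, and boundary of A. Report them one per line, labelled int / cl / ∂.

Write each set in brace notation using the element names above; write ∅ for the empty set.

interior: largest open inside A is ∅ (from ∅)
cl via duality: int({6}) = ∅, so X∖∅ = {7, 6, 3, 5, 1, 4, 2}
cl∖int = {7, 6, 3, 5, 1, 4, 2}

int(A) = ∅
cl(A)  = {7, 6, 3, 5, 1, 4, 2}
∂A     = {7, 6, 3, 5, 1, 4, 2}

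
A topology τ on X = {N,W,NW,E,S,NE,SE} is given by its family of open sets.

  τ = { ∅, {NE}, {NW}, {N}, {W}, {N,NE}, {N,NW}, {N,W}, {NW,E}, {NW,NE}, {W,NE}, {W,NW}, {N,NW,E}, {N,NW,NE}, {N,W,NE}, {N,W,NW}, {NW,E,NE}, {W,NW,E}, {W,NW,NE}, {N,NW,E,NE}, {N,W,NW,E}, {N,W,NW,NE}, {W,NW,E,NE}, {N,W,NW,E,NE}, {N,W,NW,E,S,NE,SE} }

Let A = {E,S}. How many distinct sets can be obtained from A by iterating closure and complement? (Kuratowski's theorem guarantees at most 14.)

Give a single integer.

6

complement {N,W,NW,NE,SE}; its interior {N,W,NW,NE}; cl(A) = X∖{N,W,NW,NE} = {E,S,SE}
With k = closure, c = complement:
  1. A     = {E,S}
  2. kA    = {E,S,SE}
  3. cA    = {N,W,NW,NE,SE}
  4. ckA   = {N,W,NW,NE}
  5. kcA   = {N,W,NW,E,S,NE,SE}
  6. ckcA  = ∅
k, c of each give nothing new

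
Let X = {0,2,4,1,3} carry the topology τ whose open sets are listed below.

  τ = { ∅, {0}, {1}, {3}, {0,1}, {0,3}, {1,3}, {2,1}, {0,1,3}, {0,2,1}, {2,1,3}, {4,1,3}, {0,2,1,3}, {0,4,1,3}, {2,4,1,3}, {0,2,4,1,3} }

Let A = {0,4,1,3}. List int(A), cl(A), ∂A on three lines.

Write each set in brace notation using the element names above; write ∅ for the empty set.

U open, U⊆A: ∅, {0}, {1}, {3}, {1,3}, {0,1}, {0,3}, {0,1,3}, {4,1,3}, {0,4,1,3}. int(A) = ⋃ = {0,4,1,3}
X∖A={2}, int(X∖A)=∅, hence cl(A)={0,2,4,1,3}
∂A: remove int from cl → {2}

int(A) = {0,4,1,3}
cl(A)  = {0,2,4,1,3}
∂A     = {2}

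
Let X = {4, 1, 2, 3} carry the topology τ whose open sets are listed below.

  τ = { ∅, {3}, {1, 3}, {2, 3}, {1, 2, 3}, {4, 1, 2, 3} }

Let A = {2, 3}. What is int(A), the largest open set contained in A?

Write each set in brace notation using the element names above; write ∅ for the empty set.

{2, 3}

opens ⊆ A: ∅, {3}, {2, 3}; union → int = {2, 3}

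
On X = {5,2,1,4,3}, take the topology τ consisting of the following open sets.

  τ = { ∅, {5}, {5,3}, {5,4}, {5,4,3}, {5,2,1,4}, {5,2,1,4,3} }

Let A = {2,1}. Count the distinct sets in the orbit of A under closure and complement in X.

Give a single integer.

4

cl via duality: int({5,4,3}) = {5,4,3}, so X∖{5,4,3} = {2,1}
Write k for closure, c for complement:
  1. A     = {2,1}
  2. cA    = {5,4,3}
  3. kcA   = {5,2,1,4,3}
  4. ckcA  = ∅
applying k or c yields no new set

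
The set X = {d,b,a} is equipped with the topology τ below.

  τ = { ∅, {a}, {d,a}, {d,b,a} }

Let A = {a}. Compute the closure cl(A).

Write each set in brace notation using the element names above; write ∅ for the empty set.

cl via duality: int({d,b}) = ∅, so X∖∅ = {d,b,a}

{d,b,a}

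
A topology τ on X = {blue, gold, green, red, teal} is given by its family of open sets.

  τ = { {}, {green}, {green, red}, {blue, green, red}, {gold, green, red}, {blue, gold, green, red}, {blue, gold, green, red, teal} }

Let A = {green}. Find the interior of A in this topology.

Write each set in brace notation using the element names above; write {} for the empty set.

interior: largest open inside A is {green} (from {}, {green})

{green}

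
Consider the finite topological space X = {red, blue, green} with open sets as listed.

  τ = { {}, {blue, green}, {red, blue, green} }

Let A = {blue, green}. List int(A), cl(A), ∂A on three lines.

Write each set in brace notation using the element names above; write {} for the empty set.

opens ⊆ A: {}, {blue, green}; union → int = {blue, green}
complement {red}; its interior {}; cl(A) = X∖{} = {red, blue, green}
boundary = {red, blue, green} ∖ {blue, green} = {red}

int(A) = {blue, green}
cl(A)  = {red, blue, green}
∂A     = {red}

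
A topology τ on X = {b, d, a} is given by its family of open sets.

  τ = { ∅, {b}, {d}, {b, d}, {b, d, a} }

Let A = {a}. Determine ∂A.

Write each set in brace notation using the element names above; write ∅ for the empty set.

{a}

opens ⊆ A: ∅; union → int = ∅
complement {b, d}; its interior {b, d}; cl(A) = X∖{b, d} = {a}
boundary = {a} ∖ ∅ = {a}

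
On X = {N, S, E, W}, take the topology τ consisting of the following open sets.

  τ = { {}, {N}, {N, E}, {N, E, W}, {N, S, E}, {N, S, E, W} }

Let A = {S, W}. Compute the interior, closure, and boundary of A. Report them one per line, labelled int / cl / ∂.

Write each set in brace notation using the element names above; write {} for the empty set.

opens ⊆ A: {}; union → int = {}
complement {N, E}; its interior {N, E}; cl(A) = X∖{N, E} = {S, W}
boundary = {S, W} ∖ {} = {S, W}

int(A) = {}
cl(A)  = {S, W}
∂A     = {S, W}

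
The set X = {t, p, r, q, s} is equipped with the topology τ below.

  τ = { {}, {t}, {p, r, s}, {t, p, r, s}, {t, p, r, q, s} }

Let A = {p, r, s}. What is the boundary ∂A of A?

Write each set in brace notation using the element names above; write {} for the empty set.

interior: largest open inside A is {p, r, s} (from {}, {p, r, s})
cl via duality: int({t, q}) = {t}, so X∖{t} = {p, r, q, s}
cl∖int = {q}

{q}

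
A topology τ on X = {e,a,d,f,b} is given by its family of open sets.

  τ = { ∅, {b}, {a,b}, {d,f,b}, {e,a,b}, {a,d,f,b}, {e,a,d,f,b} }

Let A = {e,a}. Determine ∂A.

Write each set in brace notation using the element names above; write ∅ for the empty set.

interior: largest open inside A is ∅ (from ∅)
cl via duality: int({d,f,b}) = {d,f,b}, so X∖{d,f,b} = {e,a}
cl∖int = {e,a}

{e,a}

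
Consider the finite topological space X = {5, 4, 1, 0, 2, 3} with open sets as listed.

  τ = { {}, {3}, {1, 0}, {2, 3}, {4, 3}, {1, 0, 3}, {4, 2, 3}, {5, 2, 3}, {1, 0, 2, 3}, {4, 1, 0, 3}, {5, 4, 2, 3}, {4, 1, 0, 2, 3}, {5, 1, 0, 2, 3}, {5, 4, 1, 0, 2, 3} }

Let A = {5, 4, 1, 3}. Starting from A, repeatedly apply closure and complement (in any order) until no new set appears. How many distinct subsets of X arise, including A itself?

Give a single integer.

X∖A={0, 2}, int(X∖A)={}, hence cl(A)={5, 4, 1, 0, 2, 3}
Orbit (k=closure, c=complement):
  1. A     = {5, 4, 1, 3}
  2. kA    = {5, 4, 1, 0, 2, 3}
  3. cA    = {0, 2}
  4. ckA   = {}
  5. kcA   = {5, 1, 0, 2}
  6. ckcA  = {4, 3}
  7. kckcA = {5, 4, 2, 3}
  8. ckckcA = {1, 0}
(closed under both — stop)

8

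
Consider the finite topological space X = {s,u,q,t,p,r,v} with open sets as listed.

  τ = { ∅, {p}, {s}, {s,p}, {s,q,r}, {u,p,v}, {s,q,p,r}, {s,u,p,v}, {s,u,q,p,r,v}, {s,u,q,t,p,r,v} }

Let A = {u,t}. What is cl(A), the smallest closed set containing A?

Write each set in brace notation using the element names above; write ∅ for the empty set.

closure: X∖int(X∖A) = X∖{s,q,p,r} = {u,t,v}

{u,t,v}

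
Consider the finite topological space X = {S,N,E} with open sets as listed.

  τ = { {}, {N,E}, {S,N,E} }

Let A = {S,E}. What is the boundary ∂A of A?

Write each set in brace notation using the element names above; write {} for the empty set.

{S,N,E}

open subsets of A: {}; so int(A) = {}
closure: X∖int(X∖A) = X∖{} = {S,N,E}
∂A = {S,N,E} minus {} = {S,N,E}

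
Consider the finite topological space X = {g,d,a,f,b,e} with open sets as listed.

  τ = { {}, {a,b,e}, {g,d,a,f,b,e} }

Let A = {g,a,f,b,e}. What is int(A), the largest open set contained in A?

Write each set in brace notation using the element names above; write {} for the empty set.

{a,b,e}

open subsets of A: {}, {a,b,e}; so int(A) = {a,b,e}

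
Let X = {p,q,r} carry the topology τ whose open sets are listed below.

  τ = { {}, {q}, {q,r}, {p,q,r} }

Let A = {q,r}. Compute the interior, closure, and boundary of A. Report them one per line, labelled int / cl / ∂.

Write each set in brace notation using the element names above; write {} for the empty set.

open subsets of A: {}, {q}, {q,r}; so int(A) = {q,r}
closure: X∖int(X∖A) = X∖{} = {p,q,r}
∂A = {p,q,r} minus {q,r} = {p}

int(A) = {q,r}
cl(A)  = {p,q,r}
∂A     = {p}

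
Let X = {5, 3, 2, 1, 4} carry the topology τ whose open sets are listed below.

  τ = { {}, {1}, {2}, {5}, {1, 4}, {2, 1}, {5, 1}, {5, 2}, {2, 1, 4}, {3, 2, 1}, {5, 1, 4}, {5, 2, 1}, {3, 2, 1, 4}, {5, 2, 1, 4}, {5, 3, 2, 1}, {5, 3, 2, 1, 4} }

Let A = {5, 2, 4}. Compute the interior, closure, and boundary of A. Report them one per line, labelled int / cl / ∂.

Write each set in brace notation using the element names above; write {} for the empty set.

int(A) = {5, 2}
cl(A)  = {5, 3, 2, 4}
∂A     = {3, 4}

U open, U⊆A: {}, {2}, {5}, {5, 2}. int(A) = ⋃ = {5, 2}
X∖A={3, 1}, int(X∖A)={1}, hence cl(A)={5, 3, 2, 4}
∂A: remove int from cl → {3, 4}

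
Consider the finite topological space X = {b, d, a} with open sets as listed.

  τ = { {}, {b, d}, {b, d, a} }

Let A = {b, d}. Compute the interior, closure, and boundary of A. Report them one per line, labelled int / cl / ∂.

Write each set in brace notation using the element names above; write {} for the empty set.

U open, U⊆A: {}, {b, d}. int(A) = ⋃ = {b, d}
X∖A={a}, int(X∖A)={}, hence cl(A)={b, d, a}
∂A: remove int from cl → {a}

int(A) = {b, d}
cl(A)  = {b, d, a}
∂A     = {a}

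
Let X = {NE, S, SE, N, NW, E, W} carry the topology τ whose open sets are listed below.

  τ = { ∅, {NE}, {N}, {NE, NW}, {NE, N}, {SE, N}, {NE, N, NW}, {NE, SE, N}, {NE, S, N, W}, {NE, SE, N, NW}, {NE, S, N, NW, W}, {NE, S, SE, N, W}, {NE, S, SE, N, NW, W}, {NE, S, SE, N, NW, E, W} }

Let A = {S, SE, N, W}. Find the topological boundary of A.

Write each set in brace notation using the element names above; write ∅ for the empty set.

{S, E, W}

open subsets of A: ∅, {N}, {SE, N}; so int(A) = {SE, N}
closure: X∖int(X∖A) = X∖{NE, NW} = {S, SE, N, E, W}
∂A = {S, SE, N, E, W} minus {SE, N} = {S, E, W}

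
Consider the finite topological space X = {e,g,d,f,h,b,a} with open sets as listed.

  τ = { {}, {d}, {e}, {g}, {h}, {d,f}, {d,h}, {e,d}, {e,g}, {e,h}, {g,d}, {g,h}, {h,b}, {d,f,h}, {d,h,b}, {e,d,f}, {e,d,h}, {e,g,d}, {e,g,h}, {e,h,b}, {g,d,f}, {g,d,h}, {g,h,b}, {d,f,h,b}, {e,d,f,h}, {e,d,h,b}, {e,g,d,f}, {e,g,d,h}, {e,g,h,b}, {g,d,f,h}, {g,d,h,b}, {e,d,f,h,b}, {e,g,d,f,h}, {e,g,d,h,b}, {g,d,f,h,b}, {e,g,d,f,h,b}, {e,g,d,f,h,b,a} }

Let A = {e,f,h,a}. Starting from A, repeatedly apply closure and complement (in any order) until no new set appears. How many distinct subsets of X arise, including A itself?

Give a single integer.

10

cl via duality: int({g,d,b}) = {g,d}, so X∖{g,d} = {e,f,h,b,a}
Write k for closure, c for complement:
  1. A     = {e,f,h,a}
  2. kA    = {e,f,h,b,a}
  3. cA    = {g,d,b}
  4. ckA   = {g,d}
  5. kcA   = {g,d,f,b,a}
  6. kckA  = {g,d,f,a}
  7. ckcA  = {e,h}
  8. ckckA = {e,h,b}
  9. kckcA = {e,h,b,a}
  10. ckckcA = {g,d,f}
applying k or c yields no new set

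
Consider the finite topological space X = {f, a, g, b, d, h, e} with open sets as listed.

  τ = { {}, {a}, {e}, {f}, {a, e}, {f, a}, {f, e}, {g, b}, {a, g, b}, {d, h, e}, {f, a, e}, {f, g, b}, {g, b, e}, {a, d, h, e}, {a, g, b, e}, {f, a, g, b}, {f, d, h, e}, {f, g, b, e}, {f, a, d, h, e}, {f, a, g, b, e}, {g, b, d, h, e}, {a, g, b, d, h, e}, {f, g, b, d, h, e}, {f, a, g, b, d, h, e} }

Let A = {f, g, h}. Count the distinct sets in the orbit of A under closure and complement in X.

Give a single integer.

cl via duality: int({a, b, d, e}) = {a, e}, so X∖{a, e} = {f, g, b, d, h}
Write k for closure, c for complement:
  1. A     = {f, g, h}
  2. kA    = {f, g, b, d, h}
  3. cA    = {a, b, d, e}
  4. ckA   = {a, e}
  5. kcA   = {a, g, b, d, h, e}
  6. kckA  = {a, d, h, e}
  7. ckcA  = {f}
  8. ckckA = {f, g, b}
applying k or c yields no new set

8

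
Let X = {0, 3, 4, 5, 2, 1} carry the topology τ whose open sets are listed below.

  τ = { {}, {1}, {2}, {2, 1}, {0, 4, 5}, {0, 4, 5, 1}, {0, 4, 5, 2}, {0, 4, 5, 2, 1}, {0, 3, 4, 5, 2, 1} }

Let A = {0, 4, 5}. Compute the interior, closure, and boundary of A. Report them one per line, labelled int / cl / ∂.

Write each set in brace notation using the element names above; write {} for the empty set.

int(A) = {0, 4, 5}
cl(A)  = {0, 3, 4, 5}
∂A     = {3}

opens ⊆ A: {}, {0, 4, 5}; union → int = {0, 4, 5}
complement {3, 2, 1}; its interior {2, 1}; cl(A) = X∖{2, 1} = {0, 3, 4, 5}
boundary = {0, 3, 4, 5} ∖ {0, 4, 5} = {3}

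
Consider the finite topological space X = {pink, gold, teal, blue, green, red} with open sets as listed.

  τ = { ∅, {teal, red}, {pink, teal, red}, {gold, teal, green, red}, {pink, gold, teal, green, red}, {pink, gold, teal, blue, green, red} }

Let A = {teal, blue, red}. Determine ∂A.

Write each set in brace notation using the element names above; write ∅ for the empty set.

open subsets of A: ∅, {teal, red}; so int(A) = {teal, red}
closure: X∖int(X∖A) = X∖∅ = {pink, gold, teal, blue, green, red}
∂A = {pink, gold, teal, blue, green, red} minus {teal, red} = {pink, gold, blue, green}

{pink, gold, blue, green}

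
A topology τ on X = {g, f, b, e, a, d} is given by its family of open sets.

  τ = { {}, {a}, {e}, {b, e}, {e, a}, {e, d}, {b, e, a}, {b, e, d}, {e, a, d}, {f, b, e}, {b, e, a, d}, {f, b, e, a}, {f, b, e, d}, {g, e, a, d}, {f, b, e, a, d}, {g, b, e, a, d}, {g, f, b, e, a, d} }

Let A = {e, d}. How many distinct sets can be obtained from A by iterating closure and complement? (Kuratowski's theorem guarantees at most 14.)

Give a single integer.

6

X∖A={g, f, b, a}, int(X∖A)={a}, hence cl(A)={g, f, b, e, d}
Orbit (k=closure, c=complement):
  1. A     = {e, d}
  2. kA    = {g, f, b, e, d}
  3. cA    = {g, f, b, a}
  4. ckA   = {a}
  5. kckA  = {g, a}
  6. ckckA = {f, b, e, d}
(closed under both — stop)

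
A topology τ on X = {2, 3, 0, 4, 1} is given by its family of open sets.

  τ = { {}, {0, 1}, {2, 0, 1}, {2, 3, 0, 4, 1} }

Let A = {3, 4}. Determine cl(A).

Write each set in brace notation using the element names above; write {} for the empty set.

closure: X∖int(X∖A) = X∖{2, 0, 1} = {3, 4}

{3, 4}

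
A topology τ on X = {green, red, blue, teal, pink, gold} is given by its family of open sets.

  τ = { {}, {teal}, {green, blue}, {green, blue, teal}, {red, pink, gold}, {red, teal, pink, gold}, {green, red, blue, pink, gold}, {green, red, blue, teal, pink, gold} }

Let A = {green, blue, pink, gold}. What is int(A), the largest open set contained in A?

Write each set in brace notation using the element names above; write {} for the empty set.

{green, blue}

interior: largest open inside A is {green, blue} (from {}, {green, blue})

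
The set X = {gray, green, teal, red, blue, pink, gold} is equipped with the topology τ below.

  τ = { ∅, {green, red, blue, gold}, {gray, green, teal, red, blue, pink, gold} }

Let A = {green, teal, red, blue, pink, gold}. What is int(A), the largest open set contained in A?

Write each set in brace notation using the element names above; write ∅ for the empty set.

opens ⊆ A: ∅, {green, red, blue, gold}; union → int = {green, red, blue, gold}

{green, red, blue, gold}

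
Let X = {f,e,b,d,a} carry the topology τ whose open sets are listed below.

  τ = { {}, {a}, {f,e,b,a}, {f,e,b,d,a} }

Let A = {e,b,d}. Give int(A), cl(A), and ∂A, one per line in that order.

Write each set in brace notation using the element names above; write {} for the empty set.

int(A) = {}
cl(A)  = {f,e,b,d}
∂A     = {f,e,b,d}

U open, U⊆A: {}. int(A) = ⋃ = {}
X∖A={f,a}, int(X∖A)={a}, hence cl(A)={f,e,b,d}
∂A: remove int from cl → {f,e,b,d}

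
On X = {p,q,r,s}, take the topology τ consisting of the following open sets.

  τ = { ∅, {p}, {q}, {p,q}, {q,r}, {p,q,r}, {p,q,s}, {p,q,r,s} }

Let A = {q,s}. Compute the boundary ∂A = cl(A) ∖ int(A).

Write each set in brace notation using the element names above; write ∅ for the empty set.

open subsets of A: ∅, {q}; so int(A) = {q}
closure: X∖int(X∖A) = X∖{p} = {q,r,s}
∂A = {q,r,s} minus {q} = {r,s}

{r,s}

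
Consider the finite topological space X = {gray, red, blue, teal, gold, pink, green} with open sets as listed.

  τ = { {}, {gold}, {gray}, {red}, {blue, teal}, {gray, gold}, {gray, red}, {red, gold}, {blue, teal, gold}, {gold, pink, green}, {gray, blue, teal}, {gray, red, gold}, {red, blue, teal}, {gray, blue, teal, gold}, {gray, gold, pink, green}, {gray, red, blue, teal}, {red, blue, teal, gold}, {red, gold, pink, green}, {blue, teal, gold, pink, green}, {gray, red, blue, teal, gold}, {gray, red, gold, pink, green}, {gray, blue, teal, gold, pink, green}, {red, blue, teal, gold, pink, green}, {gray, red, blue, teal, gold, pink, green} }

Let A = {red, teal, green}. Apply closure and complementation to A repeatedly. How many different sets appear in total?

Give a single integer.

closure: X∖int(X∖A) = X∖{gray, gold} = {red, blue, teal, pink, green}
Let k=closure and c=complement:
  1. A     = {red, teal, green}
  2. kA    = {red, blue, teal, pink, green}
  3. cA    = {gray, blue, gold, pink}
  4. ckA   = {gray, gold}
  5. kcA   = {gray, blue, teal, gold, pink, green}
  6. kckA  = {gray, gold, pink, green}
  7. ckcA  = {red}
  8. ckckA = {red, blue, teal}
— saturated at 8

8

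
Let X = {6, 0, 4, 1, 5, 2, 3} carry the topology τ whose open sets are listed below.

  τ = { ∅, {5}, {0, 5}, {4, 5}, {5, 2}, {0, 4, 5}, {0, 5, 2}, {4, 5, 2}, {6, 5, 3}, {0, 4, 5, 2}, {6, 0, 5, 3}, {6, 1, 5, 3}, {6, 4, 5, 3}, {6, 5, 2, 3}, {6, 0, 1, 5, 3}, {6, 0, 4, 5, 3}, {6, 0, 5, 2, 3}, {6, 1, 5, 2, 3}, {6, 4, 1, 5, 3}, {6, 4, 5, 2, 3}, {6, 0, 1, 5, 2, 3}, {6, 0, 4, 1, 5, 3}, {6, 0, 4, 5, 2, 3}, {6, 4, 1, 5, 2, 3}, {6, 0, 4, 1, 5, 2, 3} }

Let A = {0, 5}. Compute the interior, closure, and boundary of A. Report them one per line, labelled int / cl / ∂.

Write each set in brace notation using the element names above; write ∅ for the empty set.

int(A) = {0, 5}
cl(A)  = {6, 0, 4, 1, 5, 2, 3}
∂A     = {6, 4, 1, 2, 3}

U open, U⊆A: ∅, {5}, {0, 5}. int(A) = ⋃ = {0, 5}
X∖A={6, 4, 1, 2, 3}, int(X∖A)=∅, hence cl(A)={6, 0, 4, 1, 5, 2, 3}
∂A: remove int from cl → {6, 4, 1, 2, 3}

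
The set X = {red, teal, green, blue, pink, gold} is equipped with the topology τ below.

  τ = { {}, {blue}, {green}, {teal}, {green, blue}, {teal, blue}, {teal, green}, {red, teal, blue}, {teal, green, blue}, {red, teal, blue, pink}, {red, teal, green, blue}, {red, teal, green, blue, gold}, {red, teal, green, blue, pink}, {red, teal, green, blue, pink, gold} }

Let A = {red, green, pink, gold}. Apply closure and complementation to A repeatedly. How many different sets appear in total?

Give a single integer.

cl via duality: int({teal, blue}) = {teal, blue}, so X∖{teal, blue} = {red, green, pink, gold}
Write k for closure, c for complement:
  1. A     = {red, green, pink, gold}
  2. cA    = {teal, blue}
  3. kcA   = {red, teal, blue, pink, gold}
  4. ckcA  = {green}
  5. kckcA = {green, gold}
  6. ckckcA = {red, teal, blue, pink}
applying k or c yields no new set

6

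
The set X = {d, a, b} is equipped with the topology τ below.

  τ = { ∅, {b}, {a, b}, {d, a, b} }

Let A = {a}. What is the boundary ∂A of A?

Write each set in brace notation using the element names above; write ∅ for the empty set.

open subsets of A: ∅; so int(A) = ∅
closure: X∖int(X∖A) = X∖{b} = {d, a}
∂A = {d, a} minus ∅ = {d, a}

{d, a}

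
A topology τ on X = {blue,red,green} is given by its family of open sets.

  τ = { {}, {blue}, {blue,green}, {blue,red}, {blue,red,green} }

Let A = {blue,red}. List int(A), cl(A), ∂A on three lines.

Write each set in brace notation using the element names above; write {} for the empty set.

U open, U⊆A: {}, {blue}, {blue,red}. int(A) = ⋃ = {blue,red}
X∖A={green}, int(X∖A)={}, hence cl(A)={blue,red,green}
∂A: remove int from cl → {green}

int(A) = {blue,red}
cl(A)  = {blue,red,green}
∂A     = {green}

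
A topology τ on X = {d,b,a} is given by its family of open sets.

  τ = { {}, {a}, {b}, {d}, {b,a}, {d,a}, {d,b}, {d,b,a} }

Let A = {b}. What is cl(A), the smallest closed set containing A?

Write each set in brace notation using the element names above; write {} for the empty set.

closure: X∖int(X∖A) = X∖{d,a} = {b}

{b}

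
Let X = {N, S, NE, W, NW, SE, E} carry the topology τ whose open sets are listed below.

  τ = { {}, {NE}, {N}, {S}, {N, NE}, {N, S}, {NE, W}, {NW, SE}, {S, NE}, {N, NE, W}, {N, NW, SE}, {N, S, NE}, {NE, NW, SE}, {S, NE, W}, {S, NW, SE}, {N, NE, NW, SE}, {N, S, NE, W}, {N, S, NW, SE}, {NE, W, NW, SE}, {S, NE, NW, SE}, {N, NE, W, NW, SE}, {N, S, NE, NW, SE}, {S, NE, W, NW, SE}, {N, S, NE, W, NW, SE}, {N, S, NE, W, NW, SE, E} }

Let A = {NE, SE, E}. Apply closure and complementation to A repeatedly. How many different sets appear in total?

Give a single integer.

cl via duality: int({N, S, W, NW}) = {N, S}, so X∖{N, S} = {NE, W, NW, SE, E}
Write k for closure, c for complement:
  1. A     = {NE, SE, E}
  2. kA    = {NE, W, NW, SE, E}
  3. cA    = {N, S, W, NW}
  4. ckA   = {N, S}
  5. kcA   = {N, S, W, NW, SE, E}
  6. kckA  = {N, S, E}
  7. ckcA  = {NE}
  8. ckckA = {NE, W, NW, SE}
  9. kckcA = {NE, W, E}
  10. ckckcA = {N, S, NW, SE}
  11. kckckcA = {N, S, NW, SE, E}
  12. ckckckcA = {NE, W}
applying k or c yields no new set

12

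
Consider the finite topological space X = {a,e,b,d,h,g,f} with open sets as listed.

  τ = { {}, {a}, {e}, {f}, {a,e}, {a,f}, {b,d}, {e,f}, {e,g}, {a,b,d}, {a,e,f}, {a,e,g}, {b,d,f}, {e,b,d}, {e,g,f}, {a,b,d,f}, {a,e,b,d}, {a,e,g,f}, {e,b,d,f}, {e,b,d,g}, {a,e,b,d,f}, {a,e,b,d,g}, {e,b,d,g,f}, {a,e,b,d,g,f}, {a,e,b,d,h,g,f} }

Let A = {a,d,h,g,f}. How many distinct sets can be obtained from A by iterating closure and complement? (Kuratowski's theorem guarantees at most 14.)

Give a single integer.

X∖A={e,b}, int(X∖A)={e}, hence cl(A)={a,b,d,h,g,f}
Orbit (k=closure, c=complement):
  1. A     = {a,d,h,g,f}
  2. kA    = {a,b,d,h,g,f}
  3. cA    = {e,b}
  4. ckA   = {e}
  5. kcA   = {e,b,d,h,g}
  6. kckA  = {e,h,g}
  7. ckcA  = {a,f}
  8. ckckA = {a,b,d,f}
  9. kckcA = {a,h,f}
  10. kckckA = {a,b,d,h,f}
  11. ckckcA = {e,b,d,g}
  12. ckckckA = {e,g}
(closed under both — stop)

12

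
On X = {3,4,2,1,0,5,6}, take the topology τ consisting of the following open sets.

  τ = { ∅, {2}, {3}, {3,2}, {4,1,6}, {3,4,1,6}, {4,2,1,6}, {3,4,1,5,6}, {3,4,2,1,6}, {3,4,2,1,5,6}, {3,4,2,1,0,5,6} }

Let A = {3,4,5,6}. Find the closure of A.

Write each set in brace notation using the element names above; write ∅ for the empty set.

complement {2,1,0}; its interior {2}; cl(A) = X∖{2} = {3,4,1,0,5,6}

{3,4,1,0,5,6}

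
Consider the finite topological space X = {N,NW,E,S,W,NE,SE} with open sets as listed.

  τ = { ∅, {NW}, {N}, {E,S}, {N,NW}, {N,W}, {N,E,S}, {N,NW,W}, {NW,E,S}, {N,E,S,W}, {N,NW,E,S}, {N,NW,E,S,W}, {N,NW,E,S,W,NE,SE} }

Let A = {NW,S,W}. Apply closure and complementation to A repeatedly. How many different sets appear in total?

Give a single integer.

closure: X∖int(X∖A) = X∖{N} = {NW,E,S,W,NE,SE}
Let k=closure and c=complement:
  1. A     = {NW,S,W}
  2. kA    = {NW,E,S,W,NE,SE}
  3. cA    = {N,E,NE,SE}
  4. ckA   = {N}
  5. kcA   = {N,E,S,W,NE,SE}
  6. kckA  = {N,W,NE,SE}
  7. ckcA  = {NW}
  8. ckckA = {NW,E,S}
  9. kckcA = {NW,NE,SE}
  10. kckckA = {NW,E,S,NE,SE}
  11. ckckcA = {N,E,S,W}
  12. ckckckA = {N,W}
— saturated at 12

12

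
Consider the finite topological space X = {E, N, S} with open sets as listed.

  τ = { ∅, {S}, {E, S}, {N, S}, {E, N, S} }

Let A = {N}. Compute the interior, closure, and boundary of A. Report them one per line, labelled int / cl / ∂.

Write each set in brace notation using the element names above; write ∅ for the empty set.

int(A) = ∅
cl(A)  = {N}
∂A     = {N}

open subsets of A: ∅; so int(A) = ∅
closure: X∖int(X∖A) = X∖{E, S} = {N}
∂A = {N} minus ∅ = {N}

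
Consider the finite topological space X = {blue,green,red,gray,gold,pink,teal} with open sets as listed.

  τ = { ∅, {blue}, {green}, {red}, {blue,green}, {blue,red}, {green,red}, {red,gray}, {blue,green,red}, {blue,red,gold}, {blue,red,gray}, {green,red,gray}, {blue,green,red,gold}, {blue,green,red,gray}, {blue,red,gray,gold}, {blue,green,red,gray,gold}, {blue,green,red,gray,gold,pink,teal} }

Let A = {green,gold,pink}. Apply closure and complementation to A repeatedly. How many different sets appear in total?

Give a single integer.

complement {blue,red,gray,teal}; its interior {blue,red,gray}; cl(A) = X∖{blue,red,gray} = {green,gold,pink,teal}
With k = closure, c = complement:
  1. A     = {green,gold,pink}
  2. kA    = {green,gold,pink,teal}
  3. cA    = {blue,red,gray,teal}
  4. ckA   = {blue,red,gray}
  5. kcA   = {blue,red,gray,gold,pink,teal}
  6. ckcA  = {green}
  7. kckcA = {green,pink,teal}
  8. ckckcA = {blue,red,gray,gold}
k, c of each give nothing new

8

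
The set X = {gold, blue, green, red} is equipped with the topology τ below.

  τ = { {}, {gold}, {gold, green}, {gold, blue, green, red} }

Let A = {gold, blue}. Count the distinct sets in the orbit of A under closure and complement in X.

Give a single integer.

X∖A={green, red}, int(X∖A)={}, hence cl(A)={gold, blue, green, red}
Orbit (k=closure, c=complement):
  1. A     = {gold, blue}
  2. kA    = {gold, blue, green, red}
  3. cA    = {green, red}
  4. ckA   = {}
  5. kcA   = {blue, green, red}
  6. ckcA  = {gold}
(closed under both — stop)

6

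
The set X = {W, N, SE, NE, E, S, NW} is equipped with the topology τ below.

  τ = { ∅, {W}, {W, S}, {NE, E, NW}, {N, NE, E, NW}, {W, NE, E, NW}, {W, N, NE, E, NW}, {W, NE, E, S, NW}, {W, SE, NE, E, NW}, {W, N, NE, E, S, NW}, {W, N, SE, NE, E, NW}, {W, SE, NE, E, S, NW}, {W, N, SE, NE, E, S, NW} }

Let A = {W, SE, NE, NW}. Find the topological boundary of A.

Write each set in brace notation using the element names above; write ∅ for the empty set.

{N, SE, NE, E, S, NW}

interior: largest open inside A is {W} (from ∅, {W})
cl via duality: int({N, E, S}) = ∅, so X∖∅ = {W, N, SE, NE, E, S, NW}
cl∖int = {N, SE, NE, E, S, NW}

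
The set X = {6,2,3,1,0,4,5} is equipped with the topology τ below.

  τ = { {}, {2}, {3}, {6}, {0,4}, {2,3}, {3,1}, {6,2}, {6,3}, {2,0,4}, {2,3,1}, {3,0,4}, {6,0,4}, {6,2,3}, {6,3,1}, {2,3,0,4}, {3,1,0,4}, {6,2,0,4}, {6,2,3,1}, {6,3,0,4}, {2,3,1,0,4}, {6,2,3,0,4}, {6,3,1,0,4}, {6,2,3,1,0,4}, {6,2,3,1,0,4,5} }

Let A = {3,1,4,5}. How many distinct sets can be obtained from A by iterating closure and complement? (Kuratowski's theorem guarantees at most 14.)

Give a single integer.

cl via duality: int({6,2,0}) = {6,2}, so X∖{6,2} = {3,1,0,4,5}
Write k for closure, c for complement:
  1. A     = {3,1,4,5}
  2. kA    = {3,1,0,4,5}
  3. cA    = {6,2,0}
  4. ckA   = {6,2}
  5. kcA   = {6,2,0,4,5}
  6. kckA  = {6,2,5}
  7. ckcA  = {3,1}
  8. ckckA = {3,1,0,4}
  9. kckcA = {3,1,5}
  10. ckckcA = {6,2,0,4}
applying k or c yields no new set

10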